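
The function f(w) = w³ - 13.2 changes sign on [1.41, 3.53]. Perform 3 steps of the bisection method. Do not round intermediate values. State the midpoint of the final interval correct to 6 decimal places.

2.337500

f(1.410000) = -10.396779, f(3.530000) = 30.786977 (opposite signs)
step 1: m = 2.470000, f(m) = 1.869223 > 0 → root in [1.410000, 2.470000]
step 2: m = 1.940000, f(m) = -5.898616 < 0 → root in [1.940000, 2.470000]
step 3: m = 2.205000, f(m) = -2.479235 < 0 → root in [2.205000, 2.470000]
Midpoint of [2.205000, 2.470000] = 2.337500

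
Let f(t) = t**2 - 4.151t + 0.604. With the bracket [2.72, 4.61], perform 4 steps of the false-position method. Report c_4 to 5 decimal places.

f(2.720000) = -3.288320, f(4.610000) = 2.719990
step 1: c = 3.754388, f(c) = -0.885035 < 0 → new bracket [3.754388, 4.610000]
step 2: c = 3.964441, f(c) = -0.135602 < 0 → new bracket [3.964441, 4.610000]
step 3: c = 3.995096, f(c) = -0.018850 < 0 → new bracket [3.995096, 4.610000]
step 4: c = 3.999328, f(c) = -0.002584 < 0 → new bracket [3.999328, 4.610000]

3.99933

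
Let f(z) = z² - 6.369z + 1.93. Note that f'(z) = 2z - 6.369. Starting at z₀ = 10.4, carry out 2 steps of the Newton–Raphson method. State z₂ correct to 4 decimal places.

6.2558

z_0 = 10.400000: f = 43.852400, f' = 14.431000 → z_1 = 10.400000 - (43.852400)/(14.431000) = 7.361236
z_1 = 7.361236: f = 9.234085, f' = 8.353472 → z_2 = 7.361236 - (9.234085)/(8.353472) = 6.255817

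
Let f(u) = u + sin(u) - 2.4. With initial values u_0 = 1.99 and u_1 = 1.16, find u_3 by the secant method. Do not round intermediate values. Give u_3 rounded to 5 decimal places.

1.41962

Secant update: u_(k+1) = u_k − f(u_k)·(u_k − u_(k-1))/(f(u_k) − f(u_(k-1))).
f(u_0) = 0.503413, f(u_1) = -0.323197
u_2 = 1.160000 - (-0.323197)·(1.160000 - 1.990000)/(-0.323197 - (0.503413)) = 1.484522; f(u_2) = 0.080803
u_3 = 1.484522 - (0.080803)·(1.484522 - 1.160000)/(0.080803 - (-0.323197)) = 1.419615; f(u_3) = 0.008209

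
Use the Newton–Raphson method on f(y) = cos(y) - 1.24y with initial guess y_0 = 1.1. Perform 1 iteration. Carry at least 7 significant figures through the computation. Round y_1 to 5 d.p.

0.67282

Newton update: y ← y − f(y)/f'(y).
f'(y) = -sin(y) - 1.24
y_0 = 1.100000: f = -0.910404, f' = -2.131207 → y_1 = 1.100000 - (-0.910404)/(-2.131207) = 0.672822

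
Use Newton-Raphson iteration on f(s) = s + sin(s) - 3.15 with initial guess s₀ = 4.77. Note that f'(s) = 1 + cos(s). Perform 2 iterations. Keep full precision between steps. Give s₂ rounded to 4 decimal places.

3.8393

s_0 = 4.770000: f = 0.621659, f' = 1.057579 → s_1 = 4.770000 - (0.621659)/(1.057579) = 4.182187
s_1 = 4.182187: f = 0.169482, f' = 0.494292 → s_2 = 4.182187 - (0.169482)/(0.494292) = 3.839309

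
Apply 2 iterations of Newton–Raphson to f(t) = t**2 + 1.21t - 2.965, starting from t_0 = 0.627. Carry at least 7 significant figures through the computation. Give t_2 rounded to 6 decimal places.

1.225288

Newton update: t ← t − f(t)/f'(t).
f'(t) = 2t + 1.21
t_0 = 0.627000: f = -1.813201, f' = 2.464000 → t_1 = 0.627000 - (-1.813201)/(2.464000) = 1.362877
t_1 = 1.362877: f = 0.541515, f' = 3.935754 → t_2 = 1.362877 - (0.541515)/(3.935754) = 1.225288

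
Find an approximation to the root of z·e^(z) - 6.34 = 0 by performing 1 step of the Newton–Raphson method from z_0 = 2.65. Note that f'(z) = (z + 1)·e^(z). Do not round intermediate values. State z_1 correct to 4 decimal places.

z_0 = 2.650000: f = 31.168202, f' = 51.662241 → z_1 = 2.650000 - (31.168202)/(51.662241) = 2.046693

2.0467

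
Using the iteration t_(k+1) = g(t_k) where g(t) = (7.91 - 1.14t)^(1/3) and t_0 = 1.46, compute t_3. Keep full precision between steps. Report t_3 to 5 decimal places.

t_1 = g(1.460000) = 1.841583
t_2 = g(1.841583) = 1.797795
t_3 = g(1.797795) = 1.802929

1.80293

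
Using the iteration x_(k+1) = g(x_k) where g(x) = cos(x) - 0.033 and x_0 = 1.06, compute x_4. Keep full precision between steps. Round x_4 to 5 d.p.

x_1 = g(1.060000) = 0.455872
x_2 = g(0.455872) = 0.864877
x_3 = g(0.864877) = 0.615733
x_4 = g(0.615733) = 0.783350

0.78335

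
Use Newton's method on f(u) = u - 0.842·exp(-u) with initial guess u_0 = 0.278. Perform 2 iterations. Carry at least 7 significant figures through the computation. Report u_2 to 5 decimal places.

0.50708

f'(u) = 1 + 0.842·exp(-u)
u_0 = 0.278000: f = -0.359644, f' = 1.637644 → u_1 = 0.278000 - (-0.359644)/(1.637644) = 0.497611
u_1 = 0.497611: f = -0.014310, f' = 1.511921 → u_2 = 0.497611 - (-0.014310)/(1.511921) = 0.507075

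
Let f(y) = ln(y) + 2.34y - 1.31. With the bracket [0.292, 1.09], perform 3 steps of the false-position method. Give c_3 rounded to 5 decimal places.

0.70886

False-position update: c = (a·f(b) − b·f(a))/(f(b) − f(a)); replace the endpoint whose sign matches f(c).
f(0.292000) = -1.857721, f(1.090000) = 1.326778
step 1: c = 0.757524, f(c) = 0.184907 > 0 → new bracket [0.292000, 0.757524]
step 2: c = 0.715383, f(c) = 0.029059 > 0 → new bracket [0.292000, 0.715383]
step 3: c = 0.708862, f(c) = 0.004644 > 0 → new bracket [0.292000, 0.708862]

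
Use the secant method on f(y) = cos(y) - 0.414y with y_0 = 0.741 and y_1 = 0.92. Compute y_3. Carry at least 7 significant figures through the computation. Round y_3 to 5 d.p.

1.09802

Secant update: y_(k+1) = y_k − f(y_k)·(y_k − y_(k-1))/(f(y_k) − f(y_(k-1))).
f(y_0) = 0.431020, f(y_1) = 0.224940
y_2 = 0.920000 - (0.224940)·(0.920000 - 0.741000)/(0.224940 - (0.431020)) = 1.115382; f(y_2) = -0.021934
y_3 = 1.115382 - (-0.021934)·(1.115382 - 0.920000)/(-0.021934 - (0.224940)) = 1.098023; f(y_3) = 0.000775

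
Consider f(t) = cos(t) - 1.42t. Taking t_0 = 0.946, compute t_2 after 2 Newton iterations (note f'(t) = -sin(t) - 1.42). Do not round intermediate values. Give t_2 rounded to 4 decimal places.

t_0 = 0.946000: f = -0.758388, f' = -2.231082 → t_1 = 0.946000 - (-0.758388)/(-2.231082) = 0.606081
t_1 = 0.606081: f = -0.038748, f' = -1.989651 → t_2 = 0.606081 - (-0.038748)/(-1.989651) = 0.586606

0.5866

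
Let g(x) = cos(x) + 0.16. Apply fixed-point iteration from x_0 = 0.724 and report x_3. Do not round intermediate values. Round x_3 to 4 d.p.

0.8748

x_1 = g(0.724000) = 0.909162
x_2 = g(0.909162) = 0.774407
x_3 = g(0.774407) = 0.874836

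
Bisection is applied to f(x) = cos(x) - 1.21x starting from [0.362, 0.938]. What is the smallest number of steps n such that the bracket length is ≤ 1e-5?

Initial width b − a = 0.938 − 0.362 = 0.576000.
After n steps the width is (b−a)/2^n; need (b−a)/2^n ≤ 1e-5.
So n ≥ log₂(0.576000/1e-5) = log₂(57600.0000) ≈ 15.8138.
Hence n = 16.

16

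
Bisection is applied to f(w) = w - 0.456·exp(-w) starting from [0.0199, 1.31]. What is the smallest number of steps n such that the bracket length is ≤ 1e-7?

24

Initial width b − a = 1.31 − 0.0199 = 1.290100.
After n steps the width is (b−a)/2^n; need (b−a)/2^n ≤ 1e-7.
So n ≥ log₂(1.290100/1e-7) = log₂(12901000.0000) ≈ 23.6210.
Hence n = 24.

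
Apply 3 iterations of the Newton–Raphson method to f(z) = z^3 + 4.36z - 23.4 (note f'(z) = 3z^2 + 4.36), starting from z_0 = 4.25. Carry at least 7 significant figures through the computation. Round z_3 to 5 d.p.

z_0 = 4.250000: f = 71.895625, f' = 58.547500 → z_1 = 4.250000 - (71.895625)/(58.547500) = 3.022012
z_1 = 3.022012: f = 17.374669, f' = 31.757670 → z_2 = 3.022012 - (17.374669)/(31.757670) = 2.474911
z_2 = 2.474911: f = 2.549888, f' = 22.735547 → z_3 = 2.474911 - (2.549888)/(22.735547) = 2.362756

2.36276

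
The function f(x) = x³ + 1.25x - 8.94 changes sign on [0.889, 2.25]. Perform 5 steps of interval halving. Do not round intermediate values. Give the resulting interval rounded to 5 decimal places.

[1.86722, 1.90975]

f(0.889000) = -7.126155, f(2.250000) = 5.263125 (opposite signs)
step 1: m = 1.569500, f(m) = -3.111928 < 0 → root in [1.569500, 2.250000]
step 2: m = 1.909750, f(m) = 0.412323 > 0 → root in [1.569500, 1.909750]
step 3: m = 1.739625, f(m) = -1.500850 < 0 → root in [1.739625, 1.909750]
step 4: m = 1.824688, f(m) = -0.583872 < 0 → root in [1.824688, 1.909750]
step 5: m = 1.867219, f(m) = -0.095907 < 0 → root in [1.867219, 1.909750]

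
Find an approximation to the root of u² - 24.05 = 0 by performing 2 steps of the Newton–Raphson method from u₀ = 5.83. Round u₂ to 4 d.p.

Newton update: u ← u − f(u)/f'(u).
f'(u) = 2u
u_0 = 5.830000: f = 9.938900, f' = 11.660000 → u_1 = 5.830000 - (9.938900)/(11.660000) = 4.977607
u_1 = 4.977607: f = 0.726573, f' = 9.955214 → u_2 = 4.977607 - (0.726573)/(9.955214) = 4.904623

4.9046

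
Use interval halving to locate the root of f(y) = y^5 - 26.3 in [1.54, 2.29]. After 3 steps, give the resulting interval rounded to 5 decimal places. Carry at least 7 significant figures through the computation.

f(1.540000) = -17.638291, f(2.290000) = 36.676339 (opposite signs)
step 1: m = 1.915000, f(m) = -0.546047 < 0 → root in [1.915000, 2.290000]
step 2: m = 2.102500, f(m) = 14.784691 > 0 → root in [1.915000, 2.102500]
step 3: m = 2.008750, f(m) = 6.406152 > 0 → root in [1.915000, 2.008750]

[1.91500, 2.00875]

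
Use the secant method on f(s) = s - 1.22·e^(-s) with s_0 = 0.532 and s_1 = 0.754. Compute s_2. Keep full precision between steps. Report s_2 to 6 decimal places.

f(s_0) = -0.184663, f(s_1) = 0.180013
s_2 = 0.754000 - (0.180013)·(0.754000 - 0.532000)/(0.180013 - (-0.184663)) = 0.644415; f(s_2) = 0.003953

0.644415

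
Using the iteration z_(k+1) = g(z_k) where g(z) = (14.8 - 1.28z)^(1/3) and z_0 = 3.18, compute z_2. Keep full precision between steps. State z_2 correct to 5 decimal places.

2.28795

z_1 = g(3.180000) = 2.205606
z_2 = g(2.205606) = 2.287954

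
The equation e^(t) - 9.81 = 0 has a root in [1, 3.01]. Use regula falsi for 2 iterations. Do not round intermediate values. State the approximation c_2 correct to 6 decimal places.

2.123621

False-position update: c = (a·f(b) − b·f(a))/(f(b) − f(a)); replace the endpoint whose sign matches f(c).
f(1.000000) = -7.091718, f(3.010000) = 10.477400
step 1: c = 1.811330, f(c) = -3.691420 < 0 → new bracket [1.811330, 3.010000]
step 2: c = 2.123621, f(c) = -1.448641 < 0 → new bracket [2.123621, 3.010000]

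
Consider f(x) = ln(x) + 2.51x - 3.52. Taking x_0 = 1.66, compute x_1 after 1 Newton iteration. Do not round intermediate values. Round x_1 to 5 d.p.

1.28941

f'(x) = 1/x + 2.51
x_0 = 1.660000: f = 1.153418, f' = 3.112410 → x_1 = 1.660000 - (1.153418)/(3.112410) = 1.289413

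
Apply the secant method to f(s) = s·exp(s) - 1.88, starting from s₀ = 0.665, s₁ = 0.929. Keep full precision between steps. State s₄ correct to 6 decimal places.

0.824397

Secant update: s_(k+1) = s_k − f(s_k)·(s_k − s_(k-1))/(f(s_k) − f(s_(k-1))).
f(s_0) = -0.586914, f(s_1) = 0.472206
s_2 = 0.929000 - (0.472206)·(0.929000 - 0.665000)/(0.472206 - (-0.586914)) = 0.811296; f(s_2) = -0.053915
s_3 = 0.811296 - (-0.053915)·(0.811296 - 0.929000)/(-0.053915 - (0.472206)) = 0.823358; f(s_3) = -0.004277
s_4 = 0.823358 - (-0.004277)·(0.823358 - 0.811296)/(-0.004277 - (-0.053915)) = 0.824397; f(s_4) = 0.000044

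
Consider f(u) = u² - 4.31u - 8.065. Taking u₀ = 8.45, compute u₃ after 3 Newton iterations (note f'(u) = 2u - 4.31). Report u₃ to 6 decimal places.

u_0 = 8.450000: f = 26.918000, f' = 12.590000 → u_1 = 8.450000 - (26.918000)/(12.590000) = 6.311954
u_1 = 6.311954: f = 4.571241, f' = 8.313908 → u_2 = 6.311954 - (4.571241)/(8.313908) = 5.762123
u_2 = 5.762123: f = 0.302314, f' = 7.214247 → u_3 = 5.762123 - (0.302314)/(7.214247) = 5.720218

5.720218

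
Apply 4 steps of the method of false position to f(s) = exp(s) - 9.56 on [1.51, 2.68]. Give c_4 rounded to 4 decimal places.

False-position update: c = (a·f(b) − b·f(a))/(f(b) − f(a)); replace the endpoint whose sign matches f(c).
f(1.510000) = -5.033269, f(2.680000) = 5.025093
step 1: c = 2.095476, f(c) = -1.430694 < 0 → new bracket [2.095476, 2.680000]
step 2: c = 2.225014, f(c) = -0.306383 < 0 → new bracket [2.225014, 2.680000]
step 3: c = 2.251161, f(c) = -0.061242 < 0 → new bracket [2.251161, 2.680000]
step 4: c = 2.256324, f(c) = -0.012069 < 0 → new bracket [2.256324, 2.680000]

2.2563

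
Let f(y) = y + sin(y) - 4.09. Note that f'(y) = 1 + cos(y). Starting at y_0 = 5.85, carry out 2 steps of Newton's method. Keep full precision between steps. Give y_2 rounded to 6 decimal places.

5.041498

y_0 = 5.850000: f = 1.340236, f' = 1.907633 → y_1 = 5.850000 - (1.340236)/(1.907633) = 5.147435
y_1 = 5.147435: f = 0.150585, f' = 1.421452 → y_2 = 5.147435 - (0.150585)/(1.421452) = 5.041498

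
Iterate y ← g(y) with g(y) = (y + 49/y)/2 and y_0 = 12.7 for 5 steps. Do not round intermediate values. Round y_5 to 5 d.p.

7.00000

y_1 = g(12.700000) = 8.279134
y_2 = g(8.279134) = 7.098814
y_3 = g(7.098814) = 7.000688
y_4 = g(7.000688) = 7.000000
y_5 = g(7.000000) = 7.000000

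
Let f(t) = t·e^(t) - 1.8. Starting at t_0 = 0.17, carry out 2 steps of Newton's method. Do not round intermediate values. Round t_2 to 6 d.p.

0.959667

Newton update: t ← t − f(t)/f'(t).
f'(t) = (t + 1)·e^(t)
t_0 = 0.170000: f = -1.598498, f' = 1.386807 → t_1 = 0.170000 - (-1.598498)/(1.386807) = 1.322647
t_1 = 1.322647: f = 3.164346, f' = 8.717688 → t_2 = 1.322647 - (3.164346)/(8.717688) = 0.959667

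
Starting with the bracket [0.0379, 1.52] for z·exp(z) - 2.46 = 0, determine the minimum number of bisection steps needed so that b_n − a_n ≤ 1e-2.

Initial width b − a = 1.52 − 0.0379 = 1.482100.
After n steps the width is (b−a)/2^n; need (b−a)/2^n ≤ 1e-2.
So n ≥ log₂(1.482100/1e-2) = log₂(148.2100) ≈ 7.2115.
Hence n = 8.

8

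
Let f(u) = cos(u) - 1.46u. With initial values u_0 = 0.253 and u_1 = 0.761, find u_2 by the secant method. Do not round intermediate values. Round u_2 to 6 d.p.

f(u_0) = 0.598786, f(u_1) = -0.386913
u_2 = 0.761000 - (-0.386913)·(0.761000 - 0.253000)/(-0.386913 - (0.598786)) = 0.561596; f(u_2) = 0.026475

0.561596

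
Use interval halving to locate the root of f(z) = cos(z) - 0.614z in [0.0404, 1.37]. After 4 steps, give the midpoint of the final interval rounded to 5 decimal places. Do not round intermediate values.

0.91295

f(0.040400) = 0.974378, f(1.370000) = -0.641730 (opposite signs)
step 1: m = 0.705200, f(m) = 0.328489 > 0 → root in [0.705200, 1.370000]
step 2: m = 1.037600, f(m) = -0.128798 < 0 → root in [0.705200, 1.037600]
step 3: m = 0.871400, f(m) = 0.108716 > 0 → root in [0.871400, 1.037600]
step 4: m = 0.954500, f(m) = -0.008046 < 0 → root in [0.871400, 0.954500]
Midpoint of [0.871400, 0.954500] = 0.912950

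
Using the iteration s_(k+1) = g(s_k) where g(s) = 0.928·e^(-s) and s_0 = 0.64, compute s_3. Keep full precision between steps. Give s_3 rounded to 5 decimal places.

0.52539

s_1 = g(0.640000) = 0.489327
s_2 = g(0.489327) = 0.568900
s_3 = g(0.568900) = 0.525385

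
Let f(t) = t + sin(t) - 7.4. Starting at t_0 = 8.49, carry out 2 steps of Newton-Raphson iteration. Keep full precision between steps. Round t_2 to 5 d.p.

Newton update: t ← t − f(t)/f'(t).
f'(t) = 1 + cos(t)
t_0 = 8.490000: f = 1.894467, f' = 0.406003 → t_1 = 8.490000 - (1.894467)/(0.406003) = 3.823858
t_1 = 3.823858: f = -4.206695, f' = 0.223854 → t_2 = 3.823858 - (-4.206695)/(0.223854) = 22.616000

22.61600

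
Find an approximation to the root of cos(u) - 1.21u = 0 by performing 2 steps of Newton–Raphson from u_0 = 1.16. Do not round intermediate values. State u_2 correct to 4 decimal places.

0.6555

Newton update: u ← u − f(u)/f'(u).
f'(u) = -sin(u) - 1.21
u_0 = 1.160000: f = -1.004260, f' = -2.126803 → u_1 = 1.160000 - (-1.004260)/(-2.126803) = 0.687808
u_1 = 0.687808: f = -0.059607, f' = -1.844845 → u_2 = 0.687808 - (-0.059607)/(-1.844845) = 0.655497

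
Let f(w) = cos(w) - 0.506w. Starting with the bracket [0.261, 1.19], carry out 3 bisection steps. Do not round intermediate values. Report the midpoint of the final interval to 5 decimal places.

f(0.261000) = 0.834066, f(1.190000) = -0.230480 (opposite signs)
step 1: m = 0.725500, f(m) = 0.381065 > 0 → root in [0.725500, 1.190000]
step 2: m = 0.957750, f(m) = 0.090740 > 0 → root in [0.957750, 1.190000]
step 3: m = 1.073875, f(m) = -0.066659 < 0 → root in [0.957750, 1.073875]
Midpoint of [0.957750, 1.073875] = 1.015813

1.01581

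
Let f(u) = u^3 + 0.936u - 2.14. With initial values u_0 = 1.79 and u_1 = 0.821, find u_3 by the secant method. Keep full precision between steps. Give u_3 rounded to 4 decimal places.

1.0692

f(u_0) = 5.270779, f(u_1) = -0.818156
u_2 = 0.821000 - (-0.818156)·(0.821000 - 1.790000)/(-0.818156 - (5.270779)) = 0.951202; f(u_2) = -0.389040
u_3 = 0.951202 - (-0.389040)·(0.951202 - 0.821000)/(-0.389040 - (-0.818156)) = 1.069245; f(u_3) = 0.083264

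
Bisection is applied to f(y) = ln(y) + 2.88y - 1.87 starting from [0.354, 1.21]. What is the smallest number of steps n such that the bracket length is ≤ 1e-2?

Initial width b − a = 1.21 − 0.354 = 0.856000.
After n steps the width is (b−a)/2^n; need (b−a)/2^n ≤ 1e-2.
So n ≥ log₂(0.856000/1e-2) = log₂(85.6000) ≈ 6.4195.
Hence n = 7.

7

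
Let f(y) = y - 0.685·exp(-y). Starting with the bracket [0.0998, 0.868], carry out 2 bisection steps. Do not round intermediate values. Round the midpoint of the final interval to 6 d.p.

f(0.099800) = -0.520138, f(0.868000) = 0.580444 (opposite signs)
step 1: m = 0.483900, f(m) = 0.061683 > 0 → root in [0.099800, 0.483900]
step 2: m = 0.291850, f(m) = -0.219763 < 0 → root in [0.291850, 0.483900]
Midpoint of [0.291850, 0.483900] = 0.387875

0.387875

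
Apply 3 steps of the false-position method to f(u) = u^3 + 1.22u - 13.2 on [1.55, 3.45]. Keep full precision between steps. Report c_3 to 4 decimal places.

2.1469

False-position update: c = (a·f(b) − b·f(a))/(f(b) − f(a)); replace the endpoint whose sign matches f(c).
f(1.550000) = -7.585125, f(3.450000) = 32.072625
step 1: c = 1.913403, f(c) = -3.860470 < 0 → new bracket [1.913403, 3.450000]
step 2: c = 2.078487, f(c) = -1.684957 < 0 → new bracket [2.078487, 3.450000]
step 3: c = 2.146944, f(c) = -0.684673 < 0 → new bracket [2.146944, 3.450000]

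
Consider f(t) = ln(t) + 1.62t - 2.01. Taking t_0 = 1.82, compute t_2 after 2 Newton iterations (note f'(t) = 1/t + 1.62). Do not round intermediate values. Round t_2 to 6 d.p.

1.152639

t_0 = 1.820000: f = 1.537237, f' = 2.169451 → t_1 = 1.820000 - (1.537237)/(2.169451) = 1.111417
t_1 = 1.111417: f = -0.103870, f' = 2.519753 → t_2 = 1.111417 - (-0.103870)/(2.519753) = 1.152639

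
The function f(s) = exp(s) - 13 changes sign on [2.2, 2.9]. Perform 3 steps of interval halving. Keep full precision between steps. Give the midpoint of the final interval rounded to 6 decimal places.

2.593750

f(2.200000) = -3.974987, f(2.900000) = 5.174145 (opposite signs)
step 1: m = 2.550000, f(m) = -0.192896 < 0 → root in [2.550000, 2.900000]
step 2: m = 2.725000, f(m) = 2.256414 > 0 → root in [2.550000, 2.725000]
step 3: m = 2.637500, f(m) = 0.978214 > 0 → root in [2.550000, 2.637500]
Midpoint of [2.550000, 2.637500] = 2.593750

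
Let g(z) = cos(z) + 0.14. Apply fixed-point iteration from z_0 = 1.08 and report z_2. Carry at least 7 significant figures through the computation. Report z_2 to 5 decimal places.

0.95889

z_1 = g(1.080000) = 0.611328
z_2 = g(0.611328) = 0.958886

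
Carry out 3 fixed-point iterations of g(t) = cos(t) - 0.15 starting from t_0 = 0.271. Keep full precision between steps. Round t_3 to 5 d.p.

t_1 = g(0.271000) = 0.813504
t_2 = g(0.813504) = 0.536957
t_3 = g(0.536957) = 0.709269

0.70927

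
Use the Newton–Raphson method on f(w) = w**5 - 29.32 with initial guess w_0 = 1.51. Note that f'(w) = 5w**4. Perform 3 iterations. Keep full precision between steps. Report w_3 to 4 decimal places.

1.9746

w_0 = 1.510000: f = -21.469727, f' = 25.994280 → w_1 = 1.510000 - (-21.469727)/(25.994280) = 2.335940
w_1 = 2.335940: f = 40.231874, f' = 148.873389 → w_2 = 2.335940 - (40.231874)/(148.873389) = 2.065698
w_2 = 2.065698: f = 8.292690, f' = 91.041105 → w_3 = 2.065698 - (8.292690)/(91.041105) = 1.974611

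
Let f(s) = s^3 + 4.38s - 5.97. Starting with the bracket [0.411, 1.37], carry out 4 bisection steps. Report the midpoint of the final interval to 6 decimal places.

f(0.411000) = -4.100393, f(1.370000) = 2.601953 (opposite signs)
step 1: m = 0.890500, f(m) = -1.363452 < 0 → root in [0.890500, 1.370000]
step 2: m = 1.130250, f(m) = 0.424350 > 0 → root in [0.890500, 1.130250]
step 3: m = 1.010375, f(m) = -0.513108 < 0 → root in [1.010375, 1.130250]
step 4: m = 1.070313, f(m) = -0.055915 < 0 → root in [1.070313, 1.130250]
Midpoint of [1.070313, 1.130250] = 1.100281

1.100281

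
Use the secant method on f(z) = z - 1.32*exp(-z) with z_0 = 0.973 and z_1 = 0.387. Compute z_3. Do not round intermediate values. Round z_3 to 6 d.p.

Secant update: z_(k+1) = z_k − f(z_k)·(z_k − z_(k-1))/(f(z_k) − f(z_(k-1))).
f(z_0) = 0.474109, f(z_1) = -0.509400
z_2 = 0.387000 - (-0.509400)·(0.387000 - 0.973000)/(-0.509400 - (0.474109)) = 0.690514; f(z_2) = 0.028773
z_3 = 0.690514 - (0.028773)·(0.690514 - 0.387000)/(0.028773 - (-0.509400)) = 0.674286; f(z_3) = 0.001720

0.674286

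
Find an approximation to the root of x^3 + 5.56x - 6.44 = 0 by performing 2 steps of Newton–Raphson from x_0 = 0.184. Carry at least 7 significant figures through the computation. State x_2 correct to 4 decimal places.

f'(x) = 3x^2 + 5.56
x_0 = 0.184000: f = -5.410730, f' = 5.661568 → x_1 = 0.184000 - (-5.410730)/(5.661568) = 1.139695
x_1 = 1.139695: f = 1.377056, f' = 9.456712 → x_2 = 1.139695 - (1.377056)/(9.456712) = 0.994078

0.9941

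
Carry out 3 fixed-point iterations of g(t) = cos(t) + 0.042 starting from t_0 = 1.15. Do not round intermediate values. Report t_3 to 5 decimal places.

t_1 = g(1.150000) = 0.450487
t_2 = g(0.450487) = 0.942235
t_3 = g(0.942235) = 0.629982

0.62998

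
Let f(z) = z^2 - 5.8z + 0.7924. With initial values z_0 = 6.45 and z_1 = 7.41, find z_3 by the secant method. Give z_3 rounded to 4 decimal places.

5.7003

f(z_0) = 4.984900, f(z_1) = 12.722500
z_2 = 7.410000 - (12.722500)·(7.410000 - 6.450000)/(12.722500 - (4.984900)) = 5.831526; f(z_2) = 0.976245
z_3 = 5.831526 - (0.976245)·(5.831526 - 7.410000)/(0.976245 - (12.722500)) = 5.700337; f(z_3) = 0.224289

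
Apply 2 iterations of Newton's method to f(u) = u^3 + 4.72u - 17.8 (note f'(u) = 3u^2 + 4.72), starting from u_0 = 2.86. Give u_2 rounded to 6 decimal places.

2.032891

u_0 = 2.860000: f = 19.092856, f' = 29.258800 → u_1 = 2.860000 - (19.092856)/(29.258800) = 2.207449
u_1 = 2.207449: f = 3.375688, f' = 19.338495 → u_2 = 2.207449 - (3.375688)/(19.338495) = 2.032891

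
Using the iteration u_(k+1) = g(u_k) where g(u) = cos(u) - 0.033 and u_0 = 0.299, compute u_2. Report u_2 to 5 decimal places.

u_1 = g(0.299000) = 0.922632
u_2 = g(0.922632) = 0.570724

0.57072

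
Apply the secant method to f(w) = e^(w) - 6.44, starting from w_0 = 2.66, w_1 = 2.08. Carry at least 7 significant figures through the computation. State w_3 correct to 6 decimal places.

f(w_0) = 7.856289, f(w_1) = 1.564469
w_2 = 2.080000 - (1.564469)·(2.080000 - 2.660000)/(1.564469 - (7.856289)) = 1.935782; f(w_2) = 0.489463
w_3 = 1.935782 - (0.489463)·(1.935782 - 2.080000)/(0.489463 - (1.564469)) = 1.870118; f(w_3) = 0.049064

1.870118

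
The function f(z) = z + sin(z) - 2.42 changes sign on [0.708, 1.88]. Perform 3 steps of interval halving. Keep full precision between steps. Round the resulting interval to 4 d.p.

[1.2940, 1.4405]

f(0.708000) = -1.061684, f(1.880000) = 0.412576 (opposite signs)
step 1: m = 1.294000, f(m) = -0.164064 < 0 → root in [1.294000, 1.880000]
step 2: m = 1.587000, f(m) = 0.166869 > 0 → root in [1.294000, 1.587000]
step 3: m = 1.440500, f(m) = 0.012023 > 0 → root in [1.294000, 1.440500]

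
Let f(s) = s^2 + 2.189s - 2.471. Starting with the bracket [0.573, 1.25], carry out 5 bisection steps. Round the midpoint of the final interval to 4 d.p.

f(0.573000) = -0.888374, f(1.250000) = 1.827750 (opposite signs)
step 1: m = 0.911500, f(m) = 0.355106 > 0 → root in [0.573000, 0.911500]
step 2: m = 0.742250, f(m) = -0.295280 < 0 → root in [0.742250, 0.911500]
step 3: m = 0.826875, f(m) = 0.022752 > 0 → root in [0.742250, 0.826875]
step 4: m = 0.784563, f(m) = -0.138054 < 0 → root in [0.784563, 0.826875]
step 5: m = 0.805719, f(m) = -0.058099 < 0 → root in [0.805719, 0.826875]
Midpoint of [0.805719, 0.826875] = 0.816297

0.8163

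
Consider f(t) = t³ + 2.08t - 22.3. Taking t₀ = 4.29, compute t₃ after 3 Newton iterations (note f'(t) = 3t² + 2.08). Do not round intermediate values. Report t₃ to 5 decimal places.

2.57198

t_0 = 4.290000: f = 65.576789, f' = 57.292300 → t_1 = 4.290000 - (65.576789)/(57.292300) = 3.145400
t_1 = 3.145400: f = 15.361564, f' = 31.760616 → t_2 = 3.145400 - (15.361564)/(31.760616) = 2.661733
t_2 = 2.661733: f = 2.094300, f' = 23.334460 → t_3 = 2.661733 - (2.094300)/(23.334460) = 2.571981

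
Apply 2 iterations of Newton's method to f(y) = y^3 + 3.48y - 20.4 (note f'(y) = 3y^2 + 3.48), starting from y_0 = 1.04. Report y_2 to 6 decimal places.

y_0 = 1.040000: f = -15.655936, f' = 6.724800 → y_1 = 1.040000 - (-15.655936)/(6.724800) = 3.368089
y_1 = 3.368089: f = 29.528648, f' = 37.512080 → y_2 = 3.368089 - (29.528648)/(37.512080) = 2.580912

2.580912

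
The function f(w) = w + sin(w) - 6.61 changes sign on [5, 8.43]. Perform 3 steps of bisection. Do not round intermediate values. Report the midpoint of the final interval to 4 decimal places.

6.5006

f(5.000000) = -2.568924, f(8.430000) = 2.658638 (opposite signs)
step 1: m = 6.715000, f(m) = 0.523520 > 0 → root in [5.000000, 6.715000]
step 2: m = 5.857500, f(m) = -1.165445 < 0 → root in [5.857500, 6.715000]
step 3: m = 6.286250, f(m) = -0.320685 < 0 → root in [6.286250, 6.715000]
Midpoint of [6.286250, 6.715000] = 6.500625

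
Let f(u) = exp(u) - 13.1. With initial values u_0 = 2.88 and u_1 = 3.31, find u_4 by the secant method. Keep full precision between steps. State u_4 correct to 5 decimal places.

Secant update: u_(k+1) = u_k − f(u_k)·(u_k − u_(k-1))/(f(u_k) − f(u_(k-1))).
f(u_0) = 4.714273, f(u_1) = 14.285125
u_2 = 3.310000 - (14.285125)·(3.310000 - 2.880000)/(14.285125 - (4.714273)) = 2.668197; f(u_2) = 1.313954
u_3 = 2.668197 - (1.313954)·(2.668197 - 3.310000)/(1.313954 - (14.285125)) = 2.603183; f(u_3) = 0.406666
u_4 = 2.603183 - (0.406666)·(2.603183 - 2.668197)/(0.406666 - (1.313954)) = 2.574043; f(u_4) = 0.018756

2.57404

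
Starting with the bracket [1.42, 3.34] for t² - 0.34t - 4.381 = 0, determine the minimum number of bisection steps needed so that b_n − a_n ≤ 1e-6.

21

Initial width b − a = 3.34 − 1.42 = 1.920000.
After n steps the width is (b−a)/2^n; need (b−a)/2^n ≤ 1e-6.
So n ≥ log₂(1.920000/1e-6) = log₂(1920000.0000) ≈ 20.8727.
Hence n = 21.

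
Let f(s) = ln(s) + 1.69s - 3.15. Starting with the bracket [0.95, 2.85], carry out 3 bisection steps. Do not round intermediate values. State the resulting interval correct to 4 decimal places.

f(0.950000) = -1.595793, f(2.850000) = 2.713819 (opposite signs)
step 1: m = 1.900000, f(m) = 0.702854 > 0 → root in [0.950000, 1.900000]
step 2: m = 1.425000, f(m) = -0.387578 < 0 → root in [1.425000, 1.900000]
step 3: m = 1.662500, f(m) = 0.167947 > 0 → root in [1.425000, 1.662500]

[1.4250, 1.6625]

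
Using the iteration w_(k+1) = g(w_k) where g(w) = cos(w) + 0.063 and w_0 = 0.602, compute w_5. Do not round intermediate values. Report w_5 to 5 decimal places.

w_1 = g(0.602000) = 0.887205
w_2 = g(0.887205) = 0.694582
w_3 = g(0.694582) = 0.831321
w_4 = g(0.831321) = 0.736900
w_5 = g(0.736900) = 0.803555

0.80356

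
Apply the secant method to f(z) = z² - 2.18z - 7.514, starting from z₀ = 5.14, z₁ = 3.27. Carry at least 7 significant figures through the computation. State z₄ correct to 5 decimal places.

f(z_0) = 7.700400, f(z_1) = -3.949700
z_2 = 3.270000 - (-3.949700)·(3.270000 - 5.140000)/(-3.949700 - (7.700400)) = 3.903981; f(z_2) = -0.783612
z_3 = 3.903981 - (-0.783612)·(3.903981 - 3.270000)/(-0.783612 - (-3.949700)) = 4.060892; f(z_3) = 0.124100
z_4 = 4.060892 - (0.124100)·(4.060892 - 3.903981)/(0.124100 - (-0.783612)) = 4.039440; f(z_4) = -0.002906

4.03944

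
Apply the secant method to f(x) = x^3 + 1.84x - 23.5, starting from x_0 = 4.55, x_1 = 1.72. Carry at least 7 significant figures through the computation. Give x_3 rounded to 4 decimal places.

2.8677

f(x_0) = 79.068375, f(x_1) = -15.246752
x_2 = 1.720000 - (-15.246752)·(1.720000 - 4.550000)/(-15.246752 - (79.068375)) = 2.177491; f(x_2) = -9.168917
x_3 = 2.177491 - (-9.168917)·(2.177491 - 1.720000)/(-9.168917 - (-15.246752)) = 2.867654; f(x_3) = 5.358454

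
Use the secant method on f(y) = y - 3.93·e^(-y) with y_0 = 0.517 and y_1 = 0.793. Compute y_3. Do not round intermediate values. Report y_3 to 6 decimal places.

1.184062

f(y_0) = -1.826486, f(y_1) = -0.985267
y_2 = 0.793000 - (-0.985267)·(0.793000 - 0.517000)/(-0.985267 - (-1.826486)) = 1.116262; f(y_2) = -0.170820
y_3 = 1.116262 - (-0.170820)·(1.116262 - 0.793000)/(-0.170820 - (-0.985267)) = 1.184062; f(y_3) = -0.018648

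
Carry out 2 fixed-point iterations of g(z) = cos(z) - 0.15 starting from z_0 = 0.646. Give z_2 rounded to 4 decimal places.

z_1 = g(0.646000) = 0.648498
z_2 = g(0.648498) = 0.646992

0.6470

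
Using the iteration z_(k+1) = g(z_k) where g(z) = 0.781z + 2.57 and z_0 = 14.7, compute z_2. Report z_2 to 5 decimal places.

z_1 = g(14.700000) = 14.050700
z_2 = g(14.050700) = 13.543597

13.54360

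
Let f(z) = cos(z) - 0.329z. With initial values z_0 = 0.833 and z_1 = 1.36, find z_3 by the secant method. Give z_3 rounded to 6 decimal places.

f(z_0) = 0.398602, f(z_1) = -0.238201
z_2 = 1.360000 - (-0.238201)·(1.360000 - 0.833000)/(-0.238201 - (0.398602)) = 1.162871; f(z_2) = 0.014121
z_3 = 1.162871 - (0.014121)·(1.162871 - 1.360000)/(0.014121 - (-0.238201)) = 1.173903; f(z_3) = 0.000341

1.173903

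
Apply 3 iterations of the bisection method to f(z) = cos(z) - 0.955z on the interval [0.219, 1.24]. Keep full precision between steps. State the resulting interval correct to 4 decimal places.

f(0.219000) = 0.766970, f(1.240000) = -0.859404 (opposite signs)
step 1: m = 0.729500, f(m) = 0.048835 > 0 → root in [0.729500, 1.240000]
step 2: m = 0.984750, f(m) = -0.387365 < 0 → root in [0.729500, 0.984750]
step 3: m = 0.857125, f(m) = -0.163941 < 0 → root in [0.729500, 0.857125]

[0.7295, 0.8571]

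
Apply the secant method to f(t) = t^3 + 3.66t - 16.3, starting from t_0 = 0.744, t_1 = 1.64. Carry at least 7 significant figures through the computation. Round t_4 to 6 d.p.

2.055829

f(t_0) = -13.165129, f(t_1) = -5.886656
t_2 = 1.640000 - (-5.886656)·(1.640000 - 0.744000)/(-5.886656 - (-13.165129)) = 2.364663; f(t_2) = 5.577000
t_3 = 2.364663 - (5.577000)·(2.364663 - 1.640000)/(5.577000 - (-5.886656)) = 2.012119; f(t_3) = -0.789333
t_4 = 2.012119 - (-0.789333)·(2.012119 - 2.364663)/(-0.789333 - (5.577000)) = 2.055829; f(t_4) = -0.086835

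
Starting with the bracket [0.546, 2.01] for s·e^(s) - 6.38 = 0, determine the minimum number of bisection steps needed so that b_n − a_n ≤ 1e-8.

28

Initial width b − a = 2.01 − 0.546 = 1.464000.
After n steps the width is (b−a)/2^n; need (b−a)/2^n ≤ 1e-8.
So n ≥ log₂(1.464000/1e-8) = log₂(146400000.0000) ≈ 27.1253.
Hence n = 28.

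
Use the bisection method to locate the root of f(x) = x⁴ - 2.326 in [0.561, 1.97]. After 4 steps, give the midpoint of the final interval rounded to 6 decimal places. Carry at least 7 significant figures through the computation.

1.221469

f(0.561000) = -2.226951, f(1.970000) = 12.735385 (opposite signs)
step 1: m = 1.265500, f(m) = 0.238771 > 0 → root in [0.561000, 1.265500]
step 2: m = 0.913250, f(m) = -1.630401 < 0 → root in [0.913250, 1.265500]
step 3: m = 1.089375, f(m) = -0.917653 < 0 → root in [1.089375, 1.265500]
step 4: m = 1.177437, f(m) = -0.404009 < 0 → root in [1.177437, 1.265500]
Midpoint of [1.177437, 1.265500] = 1.221469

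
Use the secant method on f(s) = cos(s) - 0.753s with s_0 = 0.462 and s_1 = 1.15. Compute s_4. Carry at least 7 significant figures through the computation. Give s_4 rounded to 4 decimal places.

0.8632

Secant update: s_(k+1) = s_k − f(s_k)·(s_k − s_(k-1))/(f(s_k) − f(s_(k-1))).
f(s_0) = 0.547277, f(s_1) = -0.457463
s_2 = 1.150000 - (-0.457463)·(1.150000 - 0.462000)/(-0.457463 - (0.547277)) = 0.836750; f(s_2) = 0.039806
s_3 = 0.836750 - (0.039806)·(0.836750 - 1.150000)/(0.039806 - (-0.457463)) = 0.861826; f(s_3) = 0.002098
s_4 = 0.861826 - (0.002098)·(0.861826 - 0.836750)/(0.002098 - (0.039806)) = 0.863221; f(s_4) = -0.000012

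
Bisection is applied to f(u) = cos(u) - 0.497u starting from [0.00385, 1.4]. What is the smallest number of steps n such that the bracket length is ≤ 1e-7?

Initial width b − a = 1.4 − 0.00385 = 1.396150.
After n steps the width is (b−a)/2^n; need (b−a)/2^n ≤ 1e-7.
So n ≥ log₂(1.396150/1e-7) = log₂(13961500.0000) ≈ 23.7350.
Hence n = 24.

24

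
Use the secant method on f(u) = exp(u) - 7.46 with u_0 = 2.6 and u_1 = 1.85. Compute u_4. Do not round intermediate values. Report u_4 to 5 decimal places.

2.00948

f(u_0) = 6.003738, f(u_1) = -1.100180
u_2 = 1.850000 - (-1.100180)·(1.850000 - 2.600000)/(-1.100180 - (6.003738)) = 1.966152; f(u_2) = -0.316862
u_3 = 1.966152 - (-0.316862)·(1.966152 - 1.850000)/(-0.316862 - (-1.100180)) = 2.013137; f(u_3) = 0.026768
u_4 = 2.013137 - (0.026768)·(2.013137 - 1.966152)/(0.026768 - (-0.316862)) = 2.009477; f(u_4) = -0.000584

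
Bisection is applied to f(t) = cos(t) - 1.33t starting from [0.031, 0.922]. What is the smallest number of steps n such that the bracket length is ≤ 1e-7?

Initial width b − a = 0.922 − 0.031 = 0.891000.
After n steps the width is (b−a)/2^n; need (b−a)/2^n ≤ 1e-7.
So n ≥ log₂(0.891000/1e-7) = log₂(8910000.0000) ≈ 23.0870.
Hence n = 24.

24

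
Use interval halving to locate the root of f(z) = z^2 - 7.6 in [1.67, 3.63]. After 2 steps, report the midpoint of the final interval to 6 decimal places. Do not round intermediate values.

f(1.670000) = -4.811100, f(3.630000) = 5.576900 (opposite signs)
step 1: m = 2.650000, f(m) = -0.577500 < 0 → root in [2.650000, 3.630000]
step 2: m = 3.140000, f(m) = 2.259600 > 0 → root in [2.650000, 3.140000]
Midpoint of [2.650000, 3.140000] = 2.895000

2.895000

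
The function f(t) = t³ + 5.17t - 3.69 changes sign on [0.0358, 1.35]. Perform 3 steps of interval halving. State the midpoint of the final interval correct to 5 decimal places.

f(0.035800) = -3.504868, f(1.350000) = 5.749875 (opposite signs)
step 1: m = 0.692900, f(m) = 0.224962 > 0 → root in [0.035800, 0.692900]
step 2: m = 0.364350, f(m) = -1.757943 < 0 → root in [0.364350, 0.692900]
step 3: m = 0.528625, f(m) = -0.809287 < 0 → root in [0.528625, 0.692900]
Midpoint of [0.528625, 0.692900] = 0.610763

0.61076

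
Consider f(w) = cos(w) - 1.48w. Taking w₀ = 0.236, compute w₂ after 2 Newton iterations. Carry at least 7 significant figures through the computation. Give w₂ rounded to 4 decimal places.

0.5693

Newton update: w ← w − f(w)/f'(w).
f'(w) = -sin(w) - 1.48
w_0 = 0.236000: f = 0.623001, f' = -1.713815 → w_1 = 0.236000 - (0.623001)/(-1.713815) = 0.599517
w_1 = 0.599517: f = -0.061677, f' = -2.044244 → w_2 = 0.599517 - (-0.061677)/(-2.044244) = 0.569346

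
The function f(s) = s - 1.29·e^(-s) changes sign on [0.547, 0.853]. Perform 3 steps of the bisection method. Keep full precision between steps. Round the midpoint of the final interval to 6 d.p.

f(0.547000) = -0.199501, f(0.853000) = 0.303286 (opposite signs)
step 1: m = 0.700000, f(m) = 0.059405 > 0 → root in [0.547000, 0.700000]
step 2: m = 0.623500, f(m) = -0.068024 < 0 → root in [0.623500, 0.700000]
step 3: m = 0.661750, f(m) = -0.003822 < 0 → root in [0.661750, 0.700000]
Midpoint of [0.661750, 0.700000] = 0.680875

0.680875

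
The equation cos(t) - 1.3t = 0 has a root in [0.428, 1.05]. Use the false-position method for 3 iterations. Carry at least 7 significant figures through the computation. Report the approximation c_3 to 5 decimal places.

0.62409

f(0.428000) = 0.353398, f(1.050000) = -0.867429
step 1: c = 0.608053, f(c) = 0.030293 > 0 → new bracket [0.608053, 1.050000]
step 2: c = 0.622966, f(c) = 0.002295 > 0 → new bracket [0.622966, 1.050000]
step 3: c = 0.624093, f(c) = 0.000172 > 0 → new bracket [0.624093, 1.050000]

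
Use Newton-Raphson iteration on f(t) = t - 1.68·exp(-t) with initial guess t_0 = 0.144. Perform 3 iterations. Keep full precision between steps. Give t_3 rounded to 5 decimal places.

f'(t) = 1 + 1.68·exp(-t)
t_0 = 0.144000: f = -1.310691, f' = 2.454691 → t_1 = 0.144000 - (-1.310691)/(2.454691) = 0.677954
t_1 = 0.677954: f = -0.174906, f' = 1.852860 → t_2 = 0.677954 - (-0.174906)/(1.852860) = 0.772352
t_2 = 0.772352: f = -0.003683, f' = 1.776035 → t_3 = 0.772352 - (-0.003683)/(1.776035) = 0.774425

0.77443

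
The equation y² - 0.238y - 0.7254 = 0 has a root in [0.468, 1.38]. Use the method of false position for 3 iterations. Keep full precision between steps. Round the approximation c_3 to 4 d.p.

0.9741

False-position update: c = (a·f(b) − b·f(a))/(f(b) − f(a)); replace the endpoint whose sign matches f(c).
f(0.468000) = -0.617760, f(1.380000) = 0.850560
step 1: c = 0.851702, f(c) = -0.202709 < 0 → new bracket [0.851702, 1.380000]
step 2: c = 0.953377, f(c) = -0.043377 < 0 → new bracket [0.953377, 1.380000]
step 3: c = 0.974078, f(c) = -0.008403 < 0 → new bracket [0.974078, 1.380000]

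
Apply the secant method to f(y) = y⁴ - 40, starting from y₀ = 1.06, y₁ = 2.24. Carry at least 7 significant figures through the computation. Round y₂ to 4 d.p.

2.9715

f(y_0) = -38.737523, f(y_1) = -14.823690
y_2 = 2.240000 - (-14.823690)·(2.240000 - 1.060000)/(-14.823690 - (-38.737523)) = 2.971458; f(y_2) = 37.961133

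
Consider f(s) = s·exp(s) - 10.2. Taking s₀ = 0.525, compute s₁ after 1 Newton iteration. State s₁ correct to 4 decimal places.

f'(s) = (s + 1)·exp(s)
s_0 = 0.525000: f = -9.312509, f' = 2.577950 → s_1 = 0.525000 - (-9.312509)/(2.577950) = 4.137370

4.1374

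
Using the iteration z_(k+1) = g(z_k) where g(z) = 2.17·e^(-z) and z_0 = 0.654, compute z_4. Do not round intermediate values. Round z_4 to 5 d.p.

0.74042

z_1 = g(0.654000) = 1.128317
z_2 = g(1.128317) = 0.702163
z_3 = g(0.702163) = 1.075262
z_4 = g(1.075262) = 0.740422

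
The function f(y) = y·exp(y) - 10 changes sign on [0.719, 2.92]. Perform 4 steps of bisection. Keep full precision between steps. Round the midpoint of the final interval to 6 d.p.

1.750719

f(0.719000) = -8.524339, f(2.920000) = 44.140559 (opposite signs)
step 1: m = 1.819500, f(m) = 1.224083 > 0 → root in [0.719000, 1.819500]
step 2: m = 1.269250, f(m) = -5.483776 < 0 → root in [1.269250, 1.819500]
step 3: m = 1.544375, f(m) = -2.764537 < 0 → root in [1.544375, 1.819500]
step 4: m = 1.681938, f(m) = -0.957968 < 0 → root in [1.681938, 1.819500]
Midpoint of [1.681938, 1.819500] = 1.750719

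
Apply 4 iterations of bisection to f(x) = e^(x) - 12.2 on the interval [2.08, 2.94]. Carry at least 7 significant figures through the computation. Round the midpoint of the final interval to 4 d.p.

2.4831

f(2.080000) = -4.195531, f(2.940000) = 6.715846 (opposite signs)
step 1: m = 2.510000, f(m) = 0.104930 > 0 → root in [2.080000, 2.510000]
step 2: m = 2.295000, f(m) = -2.275564 < 0 → root in [2.295000, 2.510000]
step 3: m = 2.402500, f(m) = -1.149231 < 0 → root in [2.402500, 2.510000]
step 4: m = 2.456250, f(m) = -0.538999 < 0 → root in [2.456250, 2.510000]
Midpoint of [2.456250, 2.510000] = 2.483125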